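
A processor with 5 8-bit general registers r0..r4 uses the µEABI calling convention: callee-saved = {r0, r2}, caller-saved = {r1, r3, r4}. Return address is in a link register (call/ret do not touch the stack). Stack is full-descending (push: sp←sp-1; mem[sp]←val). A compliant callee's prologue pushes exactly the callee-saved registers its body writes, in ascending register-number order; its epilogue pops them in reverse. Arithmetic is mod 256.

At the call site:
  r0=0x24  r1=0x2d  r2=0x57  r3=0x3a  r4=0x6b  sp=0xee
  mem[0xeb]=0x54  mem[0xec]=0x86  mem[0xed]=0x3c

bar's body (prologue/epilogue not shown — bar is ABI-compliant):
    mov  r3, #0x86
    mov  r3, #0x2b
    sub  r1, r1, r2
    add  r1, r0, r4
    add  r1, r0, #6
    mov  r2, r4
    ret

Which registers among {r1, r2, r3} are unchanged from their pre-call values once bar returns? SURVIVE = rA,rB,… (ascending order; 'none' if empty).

SURVIVE = r2

prologue: push r2 → mem[0xed]=0x57, sp=0xed
body[0] mov  r3, #0x86 → r3=0x86
body[1] mov  r3, #0x2b → r3=0x2b
body[2] sub  r1, r1, r2 → r1=0xd6
body[3] add  r1, r0, r4 → r1=0x8f
body[4] add  r1, r0, #6 → r1=0x2a
body[5] mov  r2, r4 → r2=0x6b
epilogue: pop r2=0x57, sp=0xee
r1: caller-saved, written=True
r2: callee-saved, written=True
r3: caller-saved, written=True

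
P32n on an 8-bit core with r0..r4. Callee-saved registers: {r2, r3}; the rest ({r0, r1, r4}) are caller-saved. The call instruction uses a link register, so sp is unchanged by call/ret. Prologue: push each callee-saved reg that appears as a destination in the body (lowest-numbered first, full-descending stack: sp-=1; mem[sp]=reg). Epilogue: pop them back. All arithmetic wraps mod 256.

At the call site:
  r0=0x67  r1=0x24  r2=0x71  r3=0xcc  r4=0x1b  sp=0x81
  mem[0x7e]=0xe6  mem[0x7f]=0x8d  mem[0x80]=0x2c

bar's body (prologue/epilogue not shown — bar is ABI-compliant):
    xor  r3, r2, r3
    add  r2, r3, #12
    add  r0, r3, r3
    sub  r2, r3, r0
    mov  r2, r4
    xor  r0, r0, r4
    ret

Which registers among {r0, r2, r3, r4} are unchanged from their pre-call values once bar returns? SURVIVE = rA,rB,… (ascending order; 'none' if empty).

SURVIVE = r2,r3,r4

prologue: push r2 -> mem[0x80]=0x71, sp=0x80
prologue: push r3 -> mem[0x7f]=0xcc, sp=0x7f
body[0] xor  r3, r2, r3 -> r3=0xbd
body[1] add  r2, r3, #12 -> r2=0xc9
body[2] add  r0, r3, r3 -> r0=0x7a
body[3] sub  r2, r3, r0 -> r2=0x43
body[4] mov  r2, r4 -> r2=0x1b
body[5] xor  r0, r0, r4 -> r0=0x61
epilogue: pop r3=0xcc, sp=0x80
epilogue: pop r2=0x71, sp=0x81
r0: caller-saved, written=True
r2: callee-saved, written=True
r3: callee-saved, written=True
r4: caller-saved, written=False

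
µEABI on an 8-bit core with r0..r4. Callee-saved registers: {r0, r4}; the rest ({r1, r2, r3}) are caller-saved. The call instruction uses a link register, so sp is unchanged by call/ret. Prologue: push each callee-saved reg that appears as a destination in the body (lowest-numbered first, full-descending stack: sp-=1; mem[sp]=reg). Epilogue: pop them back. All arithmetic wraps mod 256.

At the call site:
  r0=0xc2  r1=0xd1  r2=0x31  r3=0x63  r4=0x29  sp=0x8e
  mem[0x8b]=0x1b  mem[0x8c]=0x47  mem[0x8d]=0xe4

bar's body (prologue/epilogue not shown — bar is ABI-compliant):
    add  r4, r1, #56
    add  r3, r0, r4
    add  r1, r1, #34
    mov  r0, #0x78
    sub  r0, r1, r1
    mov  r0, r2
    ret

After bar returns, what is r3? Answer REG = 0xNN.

REG = 0xcb

prologue: push r0 → mem[0x8d]=0xc2, sp=0x8d
prologue: push r4 → mem[0x8c]=0x29, sp=0x8c
body[0] add  r4, r1, #56 → r4=0x09
body[1] add  r3, r0, r4 → r3=0xcb
body[2] add  r1, r1, #34 → r1=0xf3
body[3] mov  r0, #0x78 → r0=0x78
body[4] sub  r0, r1, r1 → r0=0x00
body[5] mov  r0, r2 → r0=0x31
epilogue: pop r4=0x29, sp=0x8d
epilogue: pop r0=0xc2, sp=0x8e
r3 is caller-saved → body value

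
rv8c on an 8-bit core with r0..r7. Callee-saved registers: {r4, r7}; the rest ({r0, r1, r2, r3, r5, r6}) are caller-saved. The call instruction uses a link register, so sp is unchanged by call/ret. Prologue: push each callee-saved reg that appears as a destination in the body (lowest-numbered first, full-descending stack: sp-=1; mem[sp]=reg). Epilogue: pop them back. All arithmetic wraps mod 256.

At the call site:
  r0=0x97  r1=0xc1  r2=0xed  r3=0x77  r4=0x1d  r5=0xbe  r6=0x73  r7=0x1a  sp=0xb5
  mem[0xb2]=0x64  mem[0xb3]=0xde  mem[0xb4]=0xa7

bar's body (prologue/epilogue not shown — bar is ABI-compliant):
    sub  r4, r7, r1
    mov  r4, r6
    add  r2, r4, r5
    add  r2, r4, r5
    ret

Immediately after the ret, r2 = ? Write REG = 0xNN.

REG = 0x31

prologue: push r4 → mem[0xb4]=0x1d, sp=0xb4
body[0] sub  r4, r7, r1 → r4=0x59
body[1] mov  r4, r6 → r4=0x73
body[2] add  r2, r4, r5 → r2=0x31
body[3] add  r2, r4, r5 → r2=0x31
epilogue: pop r4=0x1d, sp=0xb5
r2 is caller-saved → body value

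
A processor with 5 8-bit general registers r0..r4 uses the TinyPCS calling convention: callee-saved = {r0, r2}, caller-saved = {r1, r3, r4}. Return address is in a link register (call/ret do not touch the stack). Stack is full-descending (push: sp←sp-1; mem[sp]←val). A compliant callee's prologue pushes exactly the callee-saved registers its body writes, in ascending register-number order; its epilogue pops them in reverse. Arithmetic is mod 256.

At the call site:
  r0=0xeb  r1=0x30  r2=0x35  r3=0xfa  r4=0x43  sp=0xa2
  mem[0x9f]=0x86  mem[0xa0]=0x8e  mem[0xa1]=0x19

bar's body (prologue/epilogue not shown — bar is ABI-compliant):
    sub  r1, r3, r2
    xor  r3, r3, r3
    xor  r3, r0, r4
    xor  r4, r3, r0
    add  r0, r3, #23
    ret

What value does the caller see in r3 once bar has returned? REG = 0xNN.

REG = 0xa8

prologue: push r0 → mem[0xa1]=0xeb, sp=0xa1
body[0] sub  r1, r3, r2 → r1=0xc5
body[1] xor  r3, r3, r3 → r3=0x00
body[2] xor  r3, r0, r4 → r3=0xa8
body[3] xor  r4, r3, r0 → r4=0x43
body[4] add  r0, r3, #23 → r0=0xbf
epilogue: pop r0=0xeb, sp=0xa2
r3 is caller-saved → body value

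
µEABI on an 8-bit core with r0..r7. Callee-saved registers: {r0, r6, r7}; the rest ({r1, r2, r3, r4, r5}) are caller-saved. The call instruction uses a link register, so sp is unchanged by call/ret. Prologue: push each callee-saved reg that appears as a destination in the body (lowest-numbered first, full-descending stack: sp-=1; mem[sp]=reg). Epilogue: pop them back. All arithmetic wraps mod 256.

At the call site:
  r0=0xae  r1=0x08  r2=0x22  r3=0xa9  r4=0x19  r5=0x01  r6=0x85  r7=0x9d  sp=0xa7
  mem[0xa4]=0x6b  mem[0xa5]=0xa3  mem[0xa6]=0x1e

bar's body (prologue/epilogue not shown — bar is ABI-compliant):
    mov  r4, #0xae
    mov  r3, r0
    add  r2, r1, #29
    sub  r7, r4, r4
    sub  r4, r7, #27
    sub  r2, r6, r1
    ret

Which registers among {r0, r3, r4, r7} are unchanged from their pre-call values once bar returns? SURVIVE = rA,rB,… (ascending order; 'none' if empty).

prologue: push r7 -> mem[0xa6]=0x9d, sp=0xa6
body[0] mov  r4, #0xae -> r4=0xae
body[1] mov  r3, r0 -> r3=0xae
body[2] add  r2, r1, #29 -> r2=0x25
body[3] sub  r7, r4, r4 -> r7=0x00
body[4] sub  r4, r7, #27 -> r4=0xe5
body[5] sub  r2, r6, r1 -> r2=0x7d
epilogue: pop r7=0x9d, sp=0xa7
r0: callee-saved, written=False
r3: caller-saved, written=True
r4: caller-saved, written=True
r7: callee-saved, written=True

SURVIVE = r0,r7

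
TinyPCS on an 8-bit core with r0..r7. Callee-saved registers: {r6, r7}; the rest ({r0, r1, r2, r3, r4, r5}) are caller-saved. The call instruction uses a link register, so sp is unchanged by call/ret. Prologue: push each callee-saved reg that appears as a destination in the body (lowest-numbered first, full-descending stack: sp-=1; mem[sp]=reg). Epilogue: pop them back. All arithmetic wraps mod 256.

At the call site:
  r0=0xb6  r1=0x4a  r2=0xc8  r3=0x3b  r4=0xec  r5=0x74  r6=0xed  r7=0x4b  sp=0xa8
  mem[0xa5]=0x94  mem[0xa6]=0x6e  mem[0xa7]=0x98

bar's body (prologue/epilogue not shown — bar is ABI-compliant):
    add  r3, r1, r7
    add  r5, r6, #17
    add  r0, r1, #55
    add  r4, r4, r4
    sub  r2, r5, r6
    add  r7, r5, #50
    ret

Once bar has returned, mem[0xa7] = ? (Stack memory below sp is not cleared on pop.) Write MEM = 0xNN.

MEM = 0x4b

prologue: push r7 → mem[0xa7]=0x4b, sp=0xa7
body[0] add  r3, r1, r7 → r3=0x95
body[1] add  r5, r6, #17 → r5=0xfe
body[2] add  r0, r1, #55 → r0=0x81
body[3] add  r4, r4, r4 → r4=0xd8
body[4] sub  r2, r5, r6 → r2=0x11
body[5] add  r7, r5, #50 → r7=0x30
epilogue: pop r7=0x4b, sp=0xa8
prologue pushed ['r7'] at ['0xa7']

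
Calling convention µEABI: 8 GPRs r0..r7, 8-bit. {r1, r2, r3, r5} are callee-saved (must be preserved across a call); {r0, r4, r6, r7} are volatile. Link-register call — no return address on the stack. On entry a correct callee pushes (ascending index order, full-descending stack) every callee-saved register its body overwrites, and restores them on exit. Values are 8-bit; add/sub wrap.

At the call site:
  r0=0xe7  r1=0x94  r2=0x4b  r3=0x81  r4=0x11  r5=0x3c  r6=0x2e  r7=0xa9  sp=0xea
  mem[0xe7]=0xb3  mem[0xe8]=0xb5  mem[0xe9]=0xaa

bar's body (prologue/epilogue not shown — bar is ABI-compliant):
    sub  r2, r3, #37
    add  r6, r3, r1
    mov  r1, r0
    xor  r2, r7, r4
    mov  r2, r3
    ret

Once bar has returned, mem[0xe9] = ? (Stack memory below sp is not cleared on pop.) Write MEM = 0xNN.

prologue: push r1 → mem[0xe9]=0x94, sp=0xe9
prologue: push r2 → mem[0xe8]=0x4b, sp=0xe8
body[0] sub  r2, r3, #37 → r2=0x5c
body[1] add  r6, r3, r1 → r6=0x15
body[2] mov  r1, r0 → r1=0xe7
body[3] xor  r2, r7, r4 → r2=0xb8
body[4] mov  r2, r3 → r2=0x81
epilogue: pop r2=0x4b, sp=0xe9
epilogue: pop r1=0x94, sp=0xea
prologue pushed ['r1', 'r2'] at ['0xe9', '0xe8']

MEM = 0x94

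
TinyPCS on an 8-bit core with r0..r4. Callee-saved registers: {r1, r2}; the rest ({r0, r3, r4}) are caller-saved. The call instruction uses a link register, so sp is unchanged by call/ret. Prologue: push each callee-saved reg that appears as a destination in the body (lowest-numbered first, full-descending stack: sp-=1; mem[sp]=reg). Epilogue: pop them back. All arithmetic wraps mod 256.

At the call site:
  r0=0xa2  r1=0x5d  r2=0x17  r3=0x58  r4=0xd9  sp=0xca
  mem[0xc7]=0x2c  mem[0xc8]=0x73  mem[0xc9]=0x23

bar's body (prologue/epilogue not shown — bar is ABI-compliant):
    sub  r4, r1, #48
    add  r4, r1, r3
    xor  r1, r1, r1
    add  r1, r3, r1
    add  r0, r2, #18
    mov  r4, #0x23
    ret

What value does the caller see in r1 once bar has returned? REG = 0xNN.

REG = 0x5d

prologue: push r1 → mem[0xc9]=0x5d, sp=0xc9
body[0] sub  r4, r1, #48 → r4=0x2d
body[1] add  r4, r1, r3 → r4=0xb5
body[2] xor  r1, r1, r1 → r1=0x00
body[3] add  r1, r3, r1 → r1=0x58
body[4] add  r0, r2, #18 → r0=0x29
body[5] mov  r4, #0x23 → r4=0x23
epilogue: pop r1=0x5d, sp=0xca
r1 is callee-saved → restored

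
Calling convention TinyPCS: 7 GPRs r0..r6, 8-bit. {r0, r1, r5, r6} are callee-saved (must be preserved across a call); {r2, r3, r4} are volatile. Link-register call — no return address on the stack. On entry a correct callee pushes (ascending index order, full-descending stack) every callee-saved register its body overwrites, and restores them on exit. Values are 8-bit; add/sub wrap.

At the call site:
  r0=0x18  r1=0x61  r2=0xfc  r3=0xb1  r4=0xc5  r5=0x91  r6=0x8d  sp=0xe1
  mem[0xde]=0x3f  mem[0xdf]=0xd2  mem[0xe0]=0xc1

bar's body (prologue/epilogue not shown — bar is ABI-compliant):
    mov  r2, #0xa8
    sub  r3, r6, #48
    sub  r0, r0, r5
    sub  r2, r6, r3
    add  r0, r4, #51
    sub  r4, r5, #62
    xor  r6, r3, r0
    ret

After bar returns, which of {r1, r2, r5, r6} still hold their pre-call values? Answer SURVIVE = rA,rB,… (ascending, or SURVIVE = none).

SURVIVE = r1,r5,r6

prologue: push r0 -> mem[0xe0]=0x18, sp=0xe0
prologue: push r6 -> mem[0xdf]=0x8d, sp=0xdf
body[0] mov  r2, #0xa8 -> r2=0xa8
body[1] sub  r3, r6, #48 -> r3=0x5d
body[2] sub  r0, r0, r5 -> r0=0x87
body[3] sub  r2, r6, r3 -> r2=0x30
body[4] add  r0, r4, #51 -> r0=0xf8
body[5] sub  r4, r5, #62 -> r4=0x53
body[6] xor  r6, r3, r0 -> r6=0xa5
epilogue: pop r6=0x8d, sp=0xe0
epilogue: pop r0=0x18, sp=0xe1
r1: callee-saved, written=False
r2: caller-saved, written=True
r5: callee-saved, written=False
r6: callee-saved, written=True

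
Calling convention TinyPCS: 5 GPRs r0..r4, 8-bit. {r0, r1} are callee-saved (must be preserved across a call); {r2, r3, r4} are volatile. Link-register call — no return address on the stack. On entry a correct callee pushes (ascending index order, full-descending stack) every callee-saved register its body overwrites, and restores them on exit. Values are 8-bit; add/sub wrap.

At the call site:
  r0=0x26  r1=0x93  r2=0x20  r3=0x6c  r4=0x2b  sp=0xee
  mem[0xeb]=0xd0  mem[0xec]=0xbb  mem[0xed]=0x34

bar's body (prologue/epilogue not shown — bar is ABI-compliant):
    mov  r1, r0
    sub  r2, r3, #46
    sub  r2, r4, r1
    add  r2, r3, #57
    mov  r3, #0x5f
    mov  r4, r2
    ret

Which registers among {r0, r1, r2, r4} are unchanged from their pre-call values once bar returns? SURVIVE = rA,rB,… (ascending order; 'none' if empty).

prologue: push r1 -> mem[0xed]=0x93, sp=0xed
body[0] mov  r1, r0 -> r1=0x26
body[1] sub  r2, r3, #46 -> r2=0x3e
body[2] sub  r2, r4, r1 -> r2=0x05
body[3] add  r2, r3, #57 -> r2=0xa5
body[4] mov  r3, #0x5f -> r3=0x5f
body[5] mov  r4, r2 -> r4=0xa5
epilogue: pop r1=0x93, sp=0xee
r0: callee-saved, written=False
r1: callee-saved, written=True
r2: caller-saved, written=True
r4: caller-saved, written=True

SURVIVE = r0,r1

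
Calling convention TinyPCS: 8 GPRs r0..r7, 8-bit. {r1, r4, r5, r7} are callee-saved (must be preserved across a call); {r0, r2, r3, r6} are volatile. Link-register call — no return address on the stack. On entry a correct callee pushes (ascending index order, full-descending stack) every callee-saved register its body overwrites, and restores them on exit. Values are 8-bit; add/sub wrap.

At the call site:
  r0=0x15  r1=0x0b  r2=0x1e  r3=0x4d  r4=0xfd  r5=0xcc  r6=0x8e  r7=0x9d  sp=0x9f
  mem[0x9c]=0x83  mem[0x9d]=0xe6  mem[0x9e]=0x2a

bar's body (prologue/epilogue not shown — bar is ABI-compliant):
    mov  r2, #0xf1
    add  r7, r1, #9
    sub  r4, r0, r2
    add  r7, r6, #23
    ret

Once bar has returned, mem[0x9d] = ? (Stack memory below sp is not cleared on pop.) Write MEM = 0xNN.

MEM = 0x9d

prologue: push r4 -> mem[0x9e]=0xfd, sp=0x9e
prologue: push r7 -> mem[0x9d]=0x9d, sp=0x9d
body[0] mov  r2, #0xf1 -> r2=0xf1
body[1] add  r7, r1, #9 -> r7=0x14
body[2] sub  r4, r0, r2 -> r4=0x24
body[3] add  r7, r6, #23 -> r7=0xa5
epilogue: pop r7=0x9d, sp=0x9e
epilogue: pop r4=0xfd, sp=0x9f
prologue pushed ['r4', 'r7'] at ['0x9e', '0x9d']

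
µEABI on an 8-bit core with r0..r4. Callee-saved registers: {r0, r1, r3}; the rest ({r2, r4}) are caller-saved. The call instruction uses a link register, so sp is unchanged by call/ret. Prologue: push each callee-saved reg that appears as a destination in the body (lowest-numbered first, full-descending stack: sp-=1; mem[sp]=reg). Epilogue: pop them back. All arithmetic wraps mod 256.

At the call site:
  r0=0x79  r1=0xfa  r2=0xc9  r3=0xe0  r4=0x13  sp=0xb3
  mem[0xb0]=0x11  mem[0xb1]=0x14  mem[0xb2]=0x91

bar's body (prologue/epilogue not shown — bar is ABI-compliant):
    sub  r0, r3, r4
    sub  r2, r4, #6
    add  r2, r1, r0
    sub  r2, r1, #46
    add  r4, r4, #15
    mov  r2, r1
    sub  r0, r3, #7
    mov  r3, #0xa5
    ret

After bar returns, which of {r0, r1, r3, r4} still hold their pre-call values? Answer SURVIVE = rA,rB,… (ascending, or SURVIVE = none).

prologue: push r0 -> mem[0xb2]=0x79, sp=0xb2
prologue: push r3 -> mem[0xb1]=0xe0, sp=0xb1
body[0] sub  r0, r3, r4 -> r0=0xcd
body[1] sub  r2, r4, #6 -> r2=0x0d
body[2] add  r2, r1, r0 -> r2=0xc7
body[3] sub  r2, r1, #46 -> r2=0xcc
body[4] add  r4, r4, #15 -> r4=0x22
body[5] mov  r2, r1 -> r2=0xfa
body[6] sub  r0, r3, #7 -> r0=0xd9
body[7] mov  r3, #0xa5 -> r3=0xa5
epilogue: pop r3=0xe0, sp=0xb2
epilogue: pop r0=0x79, sp=0xb3
r0: callee-saved, written=True
r1: callee-saved, written=False
r3: callee-saved, written=True
r4: caller-saved, written=True

SURVIVE = r0,r1,r3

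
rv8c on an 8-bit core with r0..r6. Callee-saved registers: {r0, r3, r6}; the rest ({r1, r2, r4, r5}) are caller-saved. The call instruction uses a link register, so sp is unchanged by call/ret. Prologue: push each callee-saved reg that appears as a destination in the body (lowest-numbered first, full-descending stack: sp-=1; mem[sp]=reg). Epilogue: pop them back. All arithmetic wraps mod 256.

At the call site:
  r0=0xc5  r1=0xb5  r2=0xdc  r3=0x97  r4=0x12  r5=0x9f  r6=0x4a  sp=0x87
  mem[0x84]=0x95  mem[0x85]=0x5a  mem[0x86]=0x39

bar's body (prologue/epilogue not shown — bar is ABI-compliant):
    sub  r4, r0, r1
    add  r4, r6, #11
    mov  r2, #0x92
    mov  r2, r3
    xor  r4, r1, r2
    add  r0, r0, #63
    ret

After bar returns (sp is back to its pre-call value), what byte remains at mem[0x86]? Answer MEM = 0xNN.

prologue: push r0 -> mem[0x86]=0xc5, sp=0x86
body[0] sub  r4, r0, r1 -> r4=0x10
body[1] add  r4, r6, #11 -> r4=0x55
body[2] mov  r2, #0x92 -> r2=0x92
body[3] mov  r2, r3 -> r2=0x97
body[4] xor  r4, r1, r2 -> r4=0x22
body[5] add  r0, r0, #63 -> r0=0x04
epilogue: pop r0=0xc5, sp=0x87
prologue pushed ['r0'] at ['0x86']

MEM = 0xc5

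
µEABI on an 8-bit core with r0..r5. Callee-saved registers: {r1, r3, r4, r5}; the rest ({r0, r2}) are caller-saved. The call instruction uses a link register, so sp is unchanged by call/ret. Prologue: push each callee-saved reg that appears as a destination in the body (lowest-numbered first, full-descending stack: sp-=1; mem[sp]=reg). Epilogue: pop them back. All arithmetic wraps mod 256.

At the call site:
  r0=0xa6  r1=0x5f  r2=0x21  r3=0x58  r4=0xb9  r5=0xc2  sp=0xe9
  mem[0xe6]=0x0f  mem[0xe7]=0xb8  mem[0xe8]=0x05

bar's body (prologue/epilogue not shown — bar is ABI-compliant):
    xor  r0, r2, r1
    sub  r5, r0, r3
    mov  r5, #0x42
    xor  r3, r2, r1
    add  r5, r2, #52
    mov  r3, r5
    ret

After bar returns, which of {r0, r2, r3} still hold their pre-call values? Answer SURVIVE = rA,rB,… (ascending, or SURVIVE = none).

SURVIVE = r2,r3

prologue: push r3 -> mem[0xe8]=0x58, sp=0xe8
prologue: push r5 -> mem[0xe7]=0xc2, sp=0xe7
body[0] xor  r0, r2, r1 -> r0=0x7e
body[1] sub  r5, r0, r3 -> r5=0x26
body[2] mov  r5, #0x42 -> r5=0x42
body[3] xor  r3, r2, r1 -> r3=0x7e
body[4] add  r5, r2, #52 -> r5=0x55
body[5] mov  r3, r5 -> r3=0x55
epilogue: pop r5=0xc2, sp=0xe8
epilogue: pop r3=0x58, sp=0xe9
r0: caller-saved, written=True
r2: caller-saved, written=False
r3: callee-saved, written=True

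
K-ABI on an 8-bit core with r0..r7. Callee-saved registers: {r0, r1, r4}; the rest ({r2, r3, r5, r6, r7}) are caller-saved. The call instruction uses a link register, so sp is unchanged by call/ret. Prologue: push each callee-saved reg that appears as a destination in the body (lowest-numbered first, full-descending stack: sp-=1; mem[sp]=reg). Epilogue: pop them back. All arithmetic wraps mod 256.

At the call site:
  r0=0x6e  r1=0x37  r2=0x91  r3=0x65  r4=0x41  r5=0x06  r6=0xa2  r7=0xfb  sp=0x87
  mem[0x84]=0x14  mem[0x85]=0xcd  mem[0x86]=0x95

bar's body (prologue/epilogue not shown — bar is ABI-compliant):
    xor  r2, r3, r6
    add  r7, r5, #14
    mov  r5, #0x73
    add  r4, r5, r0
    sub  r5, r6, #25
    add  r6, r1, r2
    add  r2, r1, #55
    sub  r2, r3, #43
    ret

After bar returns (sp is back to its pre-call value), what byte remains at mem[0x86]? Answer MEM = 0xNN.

MEM = 0x41

prologue: push r4 → mem[0x86]=0x41, sp=0x86
body[0] xor  r2, r3, r6 → r2=0xc7
body[1] add  r7, r5, #14 → r7=0x14
body[2] mov  r5, #0x73 → r5=0x73
body[3] add  r4, r5, r0 → r4=0xe1
body[4] sub  r5, r6, #25 → r5=0x89
body[5] add  r6, r1, r2 → r6=0xfe
body[6] add  r2, r1, #55 → r2=0x6e
body[7] sub  r2, r3, #43 → r2=0x3a
epilogue: pop r4=0x41, sp=0x87
prologue pushed ['r4'] at ['0x86']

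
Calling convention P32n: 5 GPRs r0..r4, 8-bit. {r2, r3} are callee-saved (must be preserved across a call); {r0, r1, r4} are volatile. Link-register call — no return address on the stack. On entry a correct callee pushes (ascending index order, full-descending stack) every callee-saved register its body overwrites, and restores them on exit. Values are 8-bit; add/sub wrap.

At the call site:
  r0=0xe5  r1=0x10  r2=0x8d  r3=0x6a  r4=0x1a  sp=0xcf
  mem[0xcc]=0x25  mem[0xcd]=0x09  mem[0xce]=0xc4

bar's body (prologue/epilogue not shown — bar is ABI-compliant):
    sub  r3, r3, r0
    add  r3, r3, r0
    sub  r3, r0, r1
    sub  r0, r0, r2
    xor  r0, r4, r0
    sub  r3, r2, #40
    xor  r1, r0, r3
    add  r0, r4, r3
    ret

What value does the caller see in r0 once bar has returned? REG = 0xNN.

prologue: push r3 -> mem[0xce]=0x6a, sp=0xce
body[0] sub  r3, r3, r0 -> r3=0x85
body[1] add  r3, r3, r0 -> r3=0x6a
body[2] sub  r3, r0, r1 -> r3=0xd5
body[3] sub  r0, r0, r2 -> r0=0x58
body[4] xor  r0, r4, r0 -> r0=0x42
body[5] sub  r3, r2, #40 -> r3=0x65
body[6] xor  r1, r0, r3 -> r1=0x27
body[7] add  r0, r4, r3 -> r0=0x7f
epilogue: pop r3=0x6a, sp=0xcf
r0 is caller-saved -> body value

REG = 0x7f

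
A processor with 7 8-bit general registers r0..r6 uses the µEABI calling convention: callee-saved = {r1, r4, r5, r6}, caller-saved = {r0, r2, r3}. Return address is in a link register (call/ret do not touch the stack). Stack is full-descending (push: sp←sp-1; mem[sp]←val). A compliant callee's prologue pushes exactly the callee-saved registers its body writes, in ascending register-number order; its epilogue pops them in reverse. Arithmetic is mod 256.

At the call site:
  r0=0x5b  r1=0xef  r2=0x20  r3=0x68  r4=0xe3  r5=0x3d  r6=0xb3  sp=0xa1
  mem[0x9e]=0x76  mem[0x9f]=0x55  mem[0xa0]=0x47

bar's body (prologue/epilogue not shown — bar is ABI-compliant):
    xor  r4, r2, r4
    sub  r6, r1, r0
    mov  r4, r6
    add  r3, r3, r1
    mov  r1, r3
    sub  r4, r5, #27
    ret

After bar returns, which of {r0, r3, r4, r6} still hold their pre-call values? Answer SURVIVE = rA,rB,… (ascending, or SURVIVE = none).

prologue: push r1 -> mem[0xa0]=0xef, sp=0xa0
prologue: push r4 -> mem[0x9f]=0xe3, sp=0x9f
prologue: push r6 -> mem[0x9e]=0xb3, sp=0x9e
body[0] xor  r4, r2, r4 -> r4=0xc3
body[1] sub  r6, r1, r0 -> r6=0x94
body[2] mov  r4, r6 -> r4=0x94
body[3] add  r3, r3, r1 -> r3=0x57
body[4] mov  r1, r3 -> r1=0x57
body[5] sub  r4, r5, #27 -> r4=0x22
epilogue: pop r6=0xb3, sp=0x9f
epilogue: pop r4=0xe3, sp=0xa0
epilogue: pop r1=0xef, sp=0xa1
r0: caller-saved, written=False
r3: caller-saved, written=True
r4: callee-saved, written=True
r6: callee-saved, written=True

SURVIVE = r0,r4,r6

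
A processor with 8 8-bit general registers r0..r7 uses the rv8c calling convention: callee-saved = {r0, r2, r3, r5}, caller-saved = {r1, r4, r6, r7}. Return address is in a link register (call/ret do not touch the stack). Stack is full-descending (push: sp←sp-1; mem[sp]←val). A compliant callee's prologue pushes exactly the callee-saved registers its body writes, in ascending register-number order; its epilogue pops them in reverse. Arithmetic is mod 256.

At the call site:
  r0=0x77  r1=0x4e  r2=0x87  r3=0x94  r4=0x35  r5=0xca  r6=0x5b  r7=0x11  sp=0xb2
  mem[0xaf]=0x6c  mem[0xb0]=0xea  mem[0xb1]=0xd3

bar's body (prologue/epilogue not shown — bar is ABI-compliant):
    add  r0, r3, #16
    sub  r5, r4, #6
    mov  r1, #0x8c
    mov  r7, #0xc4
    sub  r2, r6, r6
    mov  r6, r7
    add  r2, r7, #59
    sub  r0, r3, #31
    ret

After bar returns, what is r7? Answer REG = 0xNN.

REG = 0xc4

prologue: push r0 -> mem[0xb1]=0x77, sp=0xb1
prologue: push r2 -> mem[0xb0]=0x87, sp=0xb0
prologue: push r5 -> mem[0xaf]=0xca, sp=0xaf
body[0] add  r0, r3, #16 -> r0=0xa4
body[1] sub  r5, r4, #6 -> r5=0x2f
body[2] mov  r1, #0x8c -> r1=0x8c
body[3] mov  r7, #0xc4 -> r7=0xc4
body[4] sub  r2, r6, r6 -> r2=0x00
body[5] mov  r6, r7 -> r6=0xc4
body[6] add  r2, r7, #59 -> r2=0xff
body[7] sub  r0, r3, #31 -> r0=0x75
epilogue: pop r5=0xca, sp=0xb0
epilogue: pop r2=0x87, sp=0xb1
epilogue: pop r0=0x77, sp=0xb2
r7 is caller-saved -> body value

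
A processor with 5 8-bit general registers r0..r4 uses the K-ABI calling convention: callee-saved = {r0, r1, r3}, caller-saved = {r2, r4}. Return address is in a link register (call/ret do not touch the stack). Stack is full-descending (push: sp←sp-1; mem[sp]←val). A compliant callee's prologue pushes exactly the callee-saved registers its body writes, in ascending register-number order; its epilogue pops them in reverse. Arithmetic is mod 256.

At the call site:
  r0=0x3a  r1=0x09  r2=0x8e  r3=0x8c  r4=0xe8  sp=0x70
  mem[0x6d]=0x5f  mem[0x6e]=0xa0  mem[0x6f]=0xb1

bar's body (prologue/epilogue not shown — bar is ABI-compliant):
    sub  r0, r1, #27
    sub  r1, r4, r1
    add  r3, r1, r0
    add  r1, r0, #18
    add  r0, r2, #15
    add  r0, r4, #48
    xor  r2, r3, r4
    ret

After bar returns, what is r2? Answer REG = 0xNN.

REG = 0x25

prologue: push r0 → mem[0x6f]=0x3a, sp=0x6f
prologue: push r1 → mem[0x6e]=0x09, sp=0x6e
prologue: push r3 → mem[0x6d]=0x8c, sp=0x6d
body[0] sub  r0, r1, #27 → r0=0xee
body[1] sub  r1, r4, r1 → r1=0xdf
body[2] add  r3, r1, r0 → r3=0xcd
body[3] add  r1, r0, #18 → r1=0x00
body[4] add  r0, r2, #15 → r0=0x9d
body[5] add  r0, r4, #48 → r0=0x18
body[6] xor  r2, r3, r4 → r2=0x25
epilogue: pop r3=0x8c, sp=0x6e
epilogue: pop r1=0x09, sp=0x6f
epilogue: pop r0=0x3a, sp=0x70
r2 is caller-saved → body value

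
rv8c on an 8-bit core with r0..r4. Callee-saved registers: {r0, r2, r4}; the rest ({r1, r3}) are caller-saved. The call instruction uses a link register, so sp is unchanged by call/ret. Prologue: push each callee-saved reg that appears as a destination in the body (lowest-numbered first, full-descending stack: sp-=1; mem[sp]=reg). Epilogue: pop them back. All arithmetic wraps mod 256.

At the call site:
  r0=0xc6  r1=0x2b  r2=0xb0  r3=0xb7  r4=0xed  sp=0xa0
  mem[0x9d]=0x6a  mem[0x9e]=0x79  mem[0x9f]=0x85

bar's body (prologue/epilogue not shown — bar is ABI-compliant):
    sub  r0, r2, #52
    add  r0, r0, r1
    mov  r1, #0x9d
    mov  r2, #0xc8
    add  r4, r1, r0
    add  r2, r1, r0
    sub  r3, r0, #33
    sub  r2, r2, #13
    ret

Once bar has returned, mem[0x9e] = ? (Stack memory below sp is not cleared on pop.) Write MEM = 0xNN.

MEM = 0xb0

prologue: push r0 → mem[0x9f]=0xc6, sp=0x9f
prologue: push r2 → mem[0x9e]=0xb0, sp=0x9e
prologue: push r4 → mem[0x9d]=0xed, sp=0x9d
body[0] sub  r0, r2, #52 → r0=0x7c
body[1] add  r0, r0, r1 → r0=0xa7
body[2] mov  r1, #0x9d → r1=0x9d
body[3] mov  r2, #0xc8 → r2=0xc8
body[4] add  r4, r1, r0 → r4=0x44
body[5] add  r2, r1, r0 → r2=0x44
body[6] sub  r3, r0, #33 → r3=0x86
body[7] sub  r2, r2, #13 → r2=0x37
epilogue: pop r4=0xed, sp=0x9e
epilogue: pop r2=0xb0, sp=0x9f
epilogue: pop r0=0xc6, sp=0xa0
prologue pushed ['r0', 'r2', 'r4'] at ['0x9f', '0x9e', '0x9d']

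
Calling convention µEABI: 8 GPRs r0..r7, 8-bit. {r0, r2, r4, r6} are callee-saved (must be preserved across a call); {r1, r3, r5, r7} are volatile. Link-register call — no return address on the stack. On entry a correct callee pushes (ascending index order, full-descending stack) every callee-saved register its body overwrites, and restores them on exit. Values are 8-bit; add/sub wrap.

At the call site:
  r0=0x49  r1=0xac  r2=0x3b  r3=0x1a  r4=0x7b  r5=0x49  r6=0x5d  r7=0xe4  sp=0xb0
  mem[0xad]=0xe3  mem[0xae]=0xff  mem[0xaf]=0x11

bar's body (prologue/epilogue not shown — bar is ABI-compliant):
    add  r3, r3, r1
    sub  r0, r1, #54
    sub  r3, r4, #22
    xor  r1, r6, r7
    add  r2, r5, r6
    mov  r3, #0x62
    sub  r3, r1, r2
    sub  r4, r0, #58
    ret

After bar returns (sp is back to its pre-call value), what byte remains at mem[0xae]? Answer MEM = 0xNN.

prologue: push r0 → mem[0xaf]=0x49, sp=0xaf
prologue: push r2 → mem[0xae]=0x3b, sp=0xae
prologue: push r4 → mem[0xad]=0x7b, sp=0xad
body[0] add  r3, r3, r1 → r3=0xc6
body[1] sub  r0, r1, #54 → r0=0x76
body[2] sub  r3, r4, #22 → r3=0x65
body[3] xor  r1, r6, r7 → r1=0xb9
body[4] add  r2, r5, r6 → r2=0xa6
body[5] mov  r3, #0x62 → r3=0x62
body[6] sub  r3, r1, r2 → r3=0x13
body[7] sub  r4, r0, #58 → r4=0x3c
epilogue: pop r4=0x7b, sp=0xae
epilogue: pop r2=0x3b, sp=0xaf
epilogue: pop r0=0x49, sp=0xb0
prologue pushed ['r0', 'r2', 'r4'] at ['0xaf', '0xae', '0xad']

MEM = 0x3b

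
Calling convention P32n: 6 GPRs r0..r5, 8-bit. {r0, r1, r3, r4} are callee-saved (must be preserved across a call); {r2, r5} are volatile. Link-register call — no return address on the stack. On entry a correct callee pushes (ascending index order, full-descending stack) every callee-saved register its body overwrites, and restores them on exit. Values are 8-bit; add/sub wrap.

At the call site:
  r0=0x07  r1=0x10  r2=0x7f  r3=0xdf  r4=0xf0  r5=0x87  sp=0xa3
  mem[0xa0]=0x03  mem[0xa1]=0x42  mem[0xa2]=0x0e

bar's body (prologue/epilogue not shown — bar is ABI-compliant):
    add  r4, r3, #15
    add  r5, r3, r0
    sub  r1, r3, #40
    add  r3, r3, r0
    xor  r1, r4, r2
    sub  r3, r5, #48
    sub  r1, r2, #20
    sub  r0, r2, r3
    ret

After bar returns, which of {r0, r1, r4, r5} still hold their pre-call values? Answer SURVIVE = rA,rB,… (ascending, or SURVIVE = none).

SURVIVE = r0,r1,r4

prologue: push r0 → mem[0xa2]=0x07, sp=0xa2
prologue: push r1 → mem[0xa1]=0x10, sp=0xa1
prologue: push r3 → mem[0xa0]=0xdf, sp=0xa0
prologue: push r4 → mem[0x9f]=0xf0, sp=0x9f
body[0] add  r4, r3, #15 → r4=0xee
body[1] add  r5, r3, r0 → r5=0xe6
body[2] sub  r1, r3, #40 → r1=0xb7
body[3] add  r3, r3, r0 → r3=0xe6
body[4] xor  r1, r4, r2 → r1=0x91
body[5] sub  r3, r5, #48 → r3=0xb6
body[6] sub  r1, r2, #20 → r1=0x6b
body[7] sub  r0, r2, r3 → r0=0xc9
epilogue: pop r4=0xf0, sp=0xa0
epilogue: pop r3=0xdf, sp=0xa1
epilogue: pop r1=0x10, sp=0xa2
epilogue: pop r0=0x07, sp=0xa3
r0: callee-saved, written=True
r1: callee-saved, written=True
r4: callee-saved, written=True
r5: caller-saved, written=True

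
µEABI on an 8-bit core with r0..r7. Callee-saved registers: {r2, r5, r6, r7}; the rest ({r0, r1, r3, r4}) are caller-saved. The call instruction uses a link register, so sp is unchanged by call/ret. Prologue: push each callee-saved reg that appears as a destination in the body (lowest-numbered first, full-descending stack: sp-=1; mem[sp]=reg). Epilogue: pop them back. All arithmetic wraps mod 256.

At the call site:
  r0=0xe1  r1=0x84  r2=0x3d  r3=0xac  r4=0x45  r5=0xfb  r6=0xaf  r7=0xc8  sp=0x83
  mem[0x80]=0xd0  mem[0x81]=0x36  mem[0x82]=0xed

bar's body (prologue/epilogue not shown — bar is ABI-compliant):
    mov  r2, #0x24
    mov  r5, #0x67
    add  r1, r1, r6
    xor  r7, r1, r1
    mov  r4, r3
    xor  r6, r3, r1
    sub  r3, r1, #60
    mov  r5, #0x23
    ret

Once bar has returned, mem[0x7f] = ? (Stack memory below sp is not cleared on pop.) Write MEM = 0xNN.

MEM = 0xc8

prologue: push r2 → mem[0x82]=0x3d, sp=0x82
prologue: push r5 → mem[0x81]=0xfb, sp=0x81
prologue: push r6 → mem[0x80]=0xaf, sp=0x80
prologue: push r7 → mem[0x7f]=0xc8, sp=0x7f
body[0] mov  r2, #0x24 → r2=0x24
body[1] mov  r5, #0x67 → r5=0x67
body[2] add  r1, r1, r6 → r1=0x33
body[3] xor  r7, r1, r1 → r7=0x00
body[4] mov  r4, r3 → r4=0xac
body[5] xor  r6, r3, r1 → r6=0x9f
body[6] sub  r3, r1, #60 → r3=0xf7
body[7] mov  r5, #0x23 → r5=0x23
epilogue: pop r7=0xc8, sp=0x80
epilogue: pop r6=0xaf, sp=0x81
epilogue: pop r5=0xfb, sp=0x82
epilogue: pop r2=0x3d, sp=0x83
prologue pushed ['r2', 'r5', 'r6', 'r7'] at ['0x82', '0x81', '0x80', '0x7f']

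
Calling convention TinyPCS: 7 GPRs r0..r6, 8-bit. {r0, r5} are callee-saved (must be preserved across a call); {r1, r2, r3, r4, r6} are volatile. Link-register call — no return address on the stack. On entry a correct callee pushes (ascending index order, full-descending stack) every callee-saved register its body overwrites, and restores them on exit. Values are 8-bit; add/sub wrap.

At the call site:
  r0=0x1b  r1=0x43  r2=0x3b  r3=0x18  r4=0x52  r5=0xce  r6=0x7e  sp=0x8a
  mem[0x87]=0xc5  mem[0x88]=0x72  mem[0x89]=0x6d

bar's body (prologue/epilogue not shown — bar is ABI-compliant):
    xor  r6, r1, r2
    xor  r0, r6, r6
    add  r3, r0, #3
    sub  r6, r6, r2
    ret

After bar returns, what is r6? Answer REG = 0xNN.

prologue: push r0 → mem[0x89]=0x1b, sp=0x89
body[0] xor  r6, r1, r2 → r6=0x78
body[1] xor  r0, r6, r6 → r0=0x00
body[2] add  r3, r0, #3 → r3=0x03
body[3] sub  r6, r6, r2 → r6=0x3d
epilogue: pop r0=0x1b, sp=0x8a
r6 is caller-saved → body value

REG = 0x3d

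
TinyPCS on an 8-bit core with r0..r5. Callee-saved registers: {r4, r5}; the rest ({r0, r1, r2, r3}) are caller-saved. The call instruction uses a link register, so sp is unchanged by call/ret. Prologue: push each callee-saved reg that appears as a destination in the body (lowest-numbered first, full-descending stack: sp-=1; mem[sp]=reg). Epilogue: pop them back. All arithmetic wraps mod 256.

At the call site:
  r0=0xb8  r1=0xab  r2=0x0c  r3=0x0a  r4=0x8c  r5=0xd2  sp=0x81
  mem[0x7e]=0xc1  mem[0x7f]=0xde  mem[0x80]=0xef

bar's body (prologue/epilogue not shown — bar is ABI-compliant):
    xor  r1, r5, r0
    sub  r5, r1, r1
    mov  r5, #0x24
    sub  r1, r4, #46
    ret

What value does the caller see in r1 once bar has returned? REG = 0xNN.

prologue: push r5 → mem[0x80]=0xd2, sp=0x80
body[0] xor  r1, r5, r0 → r1=0x6a
body[1] sub  r5, r1, r1 → r5=0x00
body[2] mov  r5, #0x24 → r5=0x24
body[3] sub  r1, r4, #46 → r1=0x5e
epilogue: pop r5=0xd2, sp=0x81
r1 is caller-saved → body value

REG = 0x5e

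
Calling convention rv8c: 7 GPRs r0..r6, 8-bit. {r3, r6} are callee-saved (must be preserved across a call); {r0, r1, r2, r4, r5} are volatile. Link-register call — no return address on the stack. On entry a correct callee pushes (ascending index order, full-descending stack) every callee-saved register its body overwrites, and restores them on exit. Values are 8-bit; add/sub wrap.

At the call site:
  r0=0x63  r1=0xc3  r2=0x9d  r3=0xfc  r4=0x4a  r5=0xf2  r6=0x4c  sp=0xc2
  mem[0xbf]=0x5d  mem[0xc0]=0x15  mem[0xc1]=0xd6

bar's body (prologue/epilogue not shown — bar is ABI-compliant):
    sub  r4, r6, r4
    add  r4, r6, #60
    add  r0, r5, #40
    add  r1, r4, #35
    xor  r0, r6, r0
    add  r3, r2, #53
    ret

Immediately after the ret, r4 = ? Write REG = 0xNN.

prologue: push r3 -> mem[0xc1]=0xfc, sp=0xc1
body[0] sub  r4, r6, r4 -> r4=0x02
body[1] add  r4, r6, #60 -> r4=0x88
body[2] add  r0, r5, #40 -> r0=0x1a
body[3] add  r1, r4, #35 -> r1=0xab
body[4] xor  r0, r6, r0 -> r0=0x56
body[5] add  r3, r2, #53 -> r3=0xd2
epilogue: pop r3=0xfc, sp=0xc2
r4 is caller-saved -> body value

REG = 0x88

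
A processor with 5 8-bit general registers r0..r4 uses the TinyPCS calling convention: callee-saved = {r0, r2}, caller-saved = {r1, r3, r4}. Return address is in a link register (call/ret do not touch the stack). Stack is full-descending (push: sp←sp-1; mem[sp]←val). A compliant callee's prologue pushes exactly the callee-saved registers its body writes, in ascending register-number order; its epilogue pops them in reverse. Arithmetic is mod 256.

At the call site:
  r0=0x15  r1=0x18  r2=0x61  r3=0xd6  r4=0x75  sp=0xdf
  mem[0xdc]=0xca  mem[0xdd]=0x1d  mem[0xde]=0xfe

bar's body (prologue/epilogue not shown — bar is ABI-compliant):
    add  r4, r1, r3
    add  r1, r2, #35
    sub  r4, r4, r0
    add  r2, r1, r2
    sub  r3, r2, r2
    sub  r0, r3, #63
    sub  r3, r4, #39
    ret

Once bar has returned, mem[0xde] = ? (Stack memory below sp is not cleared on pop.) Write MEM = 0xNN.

MEM = 0x15

prologue: push r0 -> mem[0xde]=0x15, sp=0xde
prologue: push r2 -> mem[0xdd]=0x61, sp=0xdd
body[0] add  r4, r1, r3 -> r4=0xee
body[1] add  r1, r2, #35 -> r1=0x84
body[2] sub  r4, r4, r0 -> r4=0xd9
body[3] add  r2, r1, r2 -> r2=0xe5
body[4] sub  r3, r2, r2 -> r3=0x00
body[5] sub  r0, r3, #63 -> r0=0xc1
body[6] sub  r3, r4, #39 -> r3=0xb2
epilogue: pop r2=0x61, sp=0xde
epilogue: pop r0=0x15, sp=0xdf
prologue pushed ['r0', 'r2'] at ['0xde', '0xdd']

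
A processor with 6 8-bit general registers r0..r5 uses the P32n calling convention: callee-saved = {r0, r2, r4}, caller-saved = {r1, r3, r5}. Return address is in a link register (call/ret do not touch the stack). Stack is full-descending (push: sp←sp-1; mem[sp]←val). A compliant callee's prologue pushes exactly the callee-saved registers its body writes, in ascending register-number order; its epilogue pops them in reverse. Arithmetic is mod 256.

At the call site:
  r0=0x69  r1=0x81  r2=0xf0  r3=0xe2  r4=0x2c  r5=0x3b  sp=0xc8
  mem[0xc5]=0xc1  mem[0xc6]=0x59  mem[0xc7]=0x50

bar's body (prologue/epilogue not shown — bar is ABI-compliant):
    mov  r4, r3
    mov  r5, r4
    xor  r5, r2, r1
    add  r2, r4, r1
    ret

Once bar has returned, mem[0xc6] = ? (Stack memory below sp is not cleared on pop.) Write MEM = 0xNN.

MEM = 0x2c

prologue: push r2 -> mem[0xc7]=0xf0, sp=0xc7
prologue: push r4 -> mem[0xc6]=0x2c, sp=0xc6
body[0] mov  r4, r3 -> r4=0xe2
body[1] mov  r5, r4 -> r5=0xe2
body[2] xor  r5, r2, r1 -> r5=0x71
body[3] add  r2, r4, r1 -> r2=0x63
epilogue: pop r4=0x2c, sp=0xc7
epilogue: pop r2=0xf0, sp=0xc8
prologue pushed ['r2', 'r4'] at ['0xc7', '0xc6']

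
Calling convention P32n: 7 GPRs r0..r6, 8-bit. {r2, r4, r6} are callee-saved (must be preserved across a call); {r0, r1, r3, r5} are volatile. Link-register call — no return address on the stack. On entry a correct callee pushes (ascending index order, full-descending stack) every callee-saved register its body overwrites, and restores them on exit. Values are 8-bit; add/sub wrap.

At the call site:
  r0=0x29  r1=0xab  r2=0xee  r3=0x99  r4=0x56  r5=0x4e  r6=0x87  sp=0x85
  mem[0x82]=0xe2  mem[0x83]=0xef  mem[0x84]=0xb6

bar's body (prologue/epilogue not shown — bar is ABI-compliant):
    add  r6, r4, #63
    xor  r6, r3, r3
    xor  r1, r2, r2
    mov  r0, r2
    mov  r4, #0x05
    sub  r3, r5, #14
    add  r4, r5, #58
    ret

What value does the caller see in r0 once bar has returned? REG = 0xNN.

prologue: push r4 -> mem[0x84]=0x56, sp=0x84
prologue: push r6 -> mem[0x83]=0x87, sp=0x83
body[0] add  r6, r4, #63 -> r6=0x95
body[1] xor  r6, r3, r3 -> r6=0x00
body[2] xor  r1, r2, r2 -> r1=0x00
body[3] mov  r0, r2 -> r0=0xee
body[4] mov  r4, #0x05 -> r4=0x05
body[5] sub  r3, r5, #14 -> r3=0x40
body[6] add  r4, r5, #58 -> r4=0x88
epilogue: pop r6=0x87, sp=0x84
epilogue: pop r4=0x56, sp=0x85
r0 is caller-saved -> body value

REG = 0xee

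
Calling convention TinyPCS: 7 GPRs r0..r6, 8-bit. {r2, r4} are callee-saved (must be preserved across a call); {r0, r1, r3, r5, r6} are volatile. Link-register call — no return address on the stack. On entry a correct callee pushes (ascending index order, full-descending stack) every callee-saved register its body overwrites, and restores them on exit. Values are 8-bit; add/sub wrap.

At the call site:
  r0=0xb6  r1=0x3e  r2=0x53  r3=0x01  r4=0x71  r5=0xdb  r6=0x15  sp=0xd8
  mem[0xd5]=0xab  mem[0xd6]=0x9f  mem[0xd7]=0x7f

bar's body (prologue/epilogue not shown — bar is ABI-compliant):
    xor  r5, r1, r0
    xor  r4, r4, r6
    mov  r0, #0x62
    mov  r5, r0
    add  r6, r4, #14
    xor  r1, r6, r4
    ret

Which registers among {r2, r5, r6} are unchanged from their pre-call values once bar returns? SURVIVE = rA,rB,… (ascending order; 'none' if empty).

SURVIVE = r2

prologue: push r4 -> mem[0xd7]=0x71, sp=0xd7
body[0] xor  r5, r1, r0 -> r5=0x88
body[1] xor  r4, r4, r6 -> r4=0x64
body[2] mov  r0, #0x62 -> r0=0x62
body[3] mov  r5, r0 -> r5=0x62
body[4] add  r6, r4, #14 -> r6=0x72
body[5] xor  r1, r6, r4 -> r1=0x16
epilogue: pop r4=0x71, sp=0xd8
r2: callee-saved, written=False
r5: caller-saved, written=True
r6: caller-saved, written=True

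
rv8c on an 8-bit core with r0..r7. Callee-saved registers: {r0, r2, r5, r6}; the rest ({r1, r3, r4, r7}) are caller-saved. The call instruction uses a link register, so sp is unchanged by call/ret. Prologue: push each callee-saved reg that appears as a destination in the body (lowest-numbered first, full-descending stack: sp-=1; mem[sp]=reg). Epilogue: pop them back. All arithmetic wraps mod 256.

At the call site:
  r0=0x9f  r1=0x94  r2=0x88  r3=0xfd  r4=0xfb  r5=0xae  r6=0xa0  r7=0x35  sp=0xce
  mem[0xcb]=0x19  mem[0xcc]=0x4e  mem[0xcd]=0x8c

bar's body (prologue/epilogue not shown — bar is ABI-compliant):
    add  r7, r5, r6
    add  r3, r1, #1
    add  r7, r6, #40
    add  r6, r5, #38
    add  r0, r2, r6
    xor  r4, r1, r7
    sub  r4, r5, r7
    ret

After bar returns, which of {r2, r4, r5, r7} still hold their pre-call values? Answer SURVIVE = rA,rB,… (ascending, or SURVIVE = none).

prologue: push r0 -> mem[0xcd]=0x9f, sp=0xcd
prologue: push r6 -> mem[0xcc]=0xa0, sp=0xcc
body[0] add  r7, r5, r6 -> r7=0x4e
body[1] add  r3, r1, #1 -> r3=0x95
body[2] add  r7, r6, #40 -> r7=0xc8
body[3] add  r6, r5, #38 -> r6=0xd4
body[4] add  r0, r2, r6 -> r0=0x5c
body[5] xor  r4, r1, r7 -> r4=0x5c
body[6] sub  r4, r5, r7 -> r4=0xe6
epilogue: pop r6=0xa0, sp=0xcd
epilogue: pop r0=0x9f, sp=0xce
r2: callee-saved, written=False
r4: caller-saved, written=True
r5: callee-saved, written=False
r7: caller-saved, written=True

SURVIVE = r2,r5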